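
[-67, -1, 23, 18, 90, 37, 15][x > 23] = keep x where x > 23: -67✗, -1✗, 23✗, 18✗, 90✓, 37✓, 15✗
= [90, 37]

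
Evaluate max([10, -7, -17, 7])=10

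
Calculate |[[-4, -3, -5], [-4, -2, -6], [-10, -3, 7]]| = (1)*(-4)*det([[-2, -6], [-3, 7]]) + (-1)*(-3)*det([[-4, -6], [-10, 7]]) + (1)*(-5)*det([[-4, -2], [-10, -3]])
= 128 + -264 + 40
= -96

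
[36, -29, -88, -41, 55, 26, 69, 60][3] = -41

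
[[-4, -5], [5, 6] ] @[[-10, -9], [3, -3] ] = [[25, 51], [-32, -63]]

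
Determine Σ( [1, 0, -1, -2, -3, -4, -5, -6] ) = 1 + 0 + (-1) + (-2) + (-3) + (-4) + (-5) + (-6)
= -20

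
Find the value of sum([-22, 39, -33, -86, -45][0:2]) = 17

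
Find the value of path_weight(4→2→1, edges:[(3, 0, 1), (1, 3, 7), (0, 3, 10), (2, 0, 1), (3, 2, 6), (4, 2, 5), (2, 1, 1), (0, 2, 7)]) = w(4→2)=5 + w(2→1)=1
= 6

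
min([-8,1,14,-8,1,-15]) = -15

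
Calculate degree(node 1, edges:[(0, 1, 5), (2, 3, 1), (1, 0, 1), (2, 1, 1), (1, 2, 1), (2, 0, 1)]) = 4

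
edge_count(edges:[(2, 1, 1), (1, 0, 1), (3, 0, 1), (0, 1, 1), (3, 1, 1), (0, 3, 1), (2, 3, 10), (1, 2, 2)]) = 8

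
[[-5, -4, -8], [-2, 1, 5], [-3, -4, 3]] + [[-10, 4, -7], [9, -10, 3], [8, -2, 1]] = [[-15, 0, -15], [7, -9, 8], [5, -6, 4]]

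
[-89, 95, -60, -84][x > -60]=keep x where x > -60: -89✗, 95✓, -60✗, -84✗
= [95]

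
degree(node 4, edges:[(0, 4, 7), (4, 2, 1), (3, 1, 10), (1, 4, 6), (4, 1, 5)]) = 4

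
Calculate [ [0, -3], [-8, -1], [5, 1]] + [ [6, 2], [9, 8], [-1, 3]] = [[6, -1], [1, 7], [4, 4]]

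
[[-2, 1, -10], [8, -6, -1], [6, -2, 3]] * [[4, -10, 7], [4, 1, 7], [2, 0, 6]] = C[0][0] = (-2)*(4) + (1)*(4) + (-10)*(2) = -24
C[0][1] = (-2)*(-10) + (1)*(1) + (-10)*(0) = 21
C[0][2] = (-2)*(7) + (1)*(7) + (-10)*(6) = -67
C[1][0] = (8)*(4) + (-6)*(4) + (-1)*(2) = 6
C[1][1] = (8)*(-10) + (-6)*(1) + (-1)*(0) = -86
C[1][2] = (8)*(7) + (-6)*(7) + (-1)*(6) = 8
... (3 more cells)
= [[-24, 21, -67], [6, -86, 8], [22, -62, 46]]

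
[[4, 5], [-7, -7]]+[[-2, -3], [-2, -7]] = [[2, 2], [-9, -14]]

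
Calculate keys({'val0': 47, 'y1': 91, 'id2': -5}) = ['val0', 'y1', 'id2']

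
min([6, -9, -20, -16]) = -20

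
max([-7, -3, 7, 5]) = 7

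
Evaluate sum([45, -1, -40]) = 4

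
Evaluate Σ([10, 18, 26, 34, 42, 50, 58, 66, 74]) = 10 + 18 + 26 + 34 + 42 + 50 + 58 + 66 + 74
= 378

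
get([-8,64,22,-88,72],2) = 22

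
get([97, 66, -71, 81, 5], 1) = 66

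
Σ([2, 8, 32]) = 42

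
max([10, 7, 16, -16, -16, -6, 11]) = 16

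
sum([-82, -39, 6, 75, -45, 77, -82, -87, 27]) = -150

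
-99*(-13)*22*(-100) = -2831400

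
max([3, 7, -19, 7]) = 7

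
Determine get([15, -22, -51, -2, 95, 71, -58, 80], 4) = 95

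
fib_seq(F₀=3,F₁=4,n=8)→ F_2 = F_1 + F_0 = 7
F_3 = F_2 + F_1 = 11
F_4 = F_3 + F_2 = 18
...
= [3, 4, 7, 11, 18, 29, 47, 76]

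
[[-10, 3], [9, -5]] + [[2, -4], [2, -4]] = [[-8, -1], [11, -9]]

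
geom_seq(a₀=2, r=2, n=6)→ a_0 = 2*2^0 = 2
a_1 = 2*2^1 = 4
a_2 = 2*2^2 = 8
...
= [2, 4, 8, 16, 32, 64]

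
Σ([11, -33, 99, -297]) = 11 + -33 + 99 + -297
= -220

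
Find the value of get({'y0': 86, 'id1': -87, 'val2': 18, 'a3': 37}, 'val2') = 18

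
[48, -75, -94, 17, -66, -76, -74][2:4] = [-94, 17]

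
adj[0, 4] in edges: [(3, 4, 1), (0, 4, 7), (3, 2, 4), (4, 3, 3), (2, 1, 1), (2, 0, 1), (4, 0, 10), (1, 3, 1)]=7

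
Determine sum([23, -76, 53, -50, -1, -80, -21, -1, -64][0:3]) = slice → [23, -76, 53]
23 + (-76) + 53
= 0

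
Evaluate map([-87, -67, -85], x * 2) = [-174, -134, -170]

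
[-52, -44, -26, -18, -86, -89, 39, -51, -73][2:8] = [-26, -18, -86, -89, 39, -51]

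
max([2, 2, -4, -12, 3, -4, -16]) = 3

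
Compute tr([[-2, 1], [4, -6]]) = -8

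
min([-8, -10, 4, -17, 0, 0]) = -17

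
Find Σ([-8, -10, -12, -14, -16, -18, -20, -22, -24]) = (-8) + (-10) + (-12) + (-14) + (-16) + (-18) + (-20) + (-22) + (-24)
= -144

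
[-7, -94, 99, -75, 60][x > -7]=[99, 60]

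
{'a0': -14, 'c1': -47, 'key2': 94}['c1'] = -47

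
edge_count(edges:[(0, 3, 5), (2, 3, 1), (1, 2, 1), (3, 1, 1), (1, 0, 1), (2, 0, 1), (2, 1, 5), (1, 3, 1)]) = 8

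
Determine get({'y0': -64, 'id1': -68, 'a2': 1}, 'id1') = -68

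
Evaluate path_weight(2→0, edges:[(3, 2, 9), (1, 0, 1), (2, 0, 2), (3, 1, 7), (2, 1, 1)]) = w(2→0)=2
= 2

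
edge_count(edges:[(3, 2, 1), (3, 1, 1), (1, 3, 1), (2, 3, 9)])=4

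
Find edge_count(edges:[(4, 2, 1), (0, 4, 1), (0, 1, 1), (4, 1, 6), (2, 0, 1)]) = 5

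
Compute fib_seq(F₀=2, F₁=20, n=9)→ F_2 = F_1 + F_0 = 22
F_3 = F_2 + F_1 = 42
F_4 = F_3 + F_2 = 64
...
= [2, 20, 22, 42, 64, 106, 170, 276, 446]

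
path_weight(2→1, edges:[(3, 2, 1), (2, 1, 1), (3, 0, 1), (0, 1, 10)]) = 1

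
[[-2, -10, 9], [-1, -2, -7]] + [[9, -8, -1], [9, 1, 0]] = [[7, -18, 8], [8, -1, -7]]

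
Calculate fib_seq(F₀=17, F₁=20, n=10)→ F_2 = F_1 + F_0 = 37
F_3 = F_2 + F_1 = 57
F_4 = F_3 + F_2 = 94
...
= [17, 20, 37, 57, 94, 151, 245, 396, 641, 1037]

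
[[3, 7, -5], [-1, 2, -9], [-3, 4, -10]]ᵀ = [[3, -1, -3], [7, 2, 4], [-5, -9, -10]]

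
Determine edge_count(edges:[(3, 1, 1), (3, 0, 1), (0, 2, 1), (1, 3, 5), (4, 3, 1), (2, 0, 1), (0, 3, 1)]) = 7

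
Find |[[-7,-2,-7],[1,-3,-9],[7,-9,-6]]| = 471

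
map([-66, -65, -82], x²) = (-66)²=4356, (-65)²=4225, (-82)²=6724
= [4356, 4225, 6724]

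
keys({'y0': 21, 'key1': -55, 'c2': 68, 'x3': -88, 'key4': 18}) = ['y0', 'key1', 'c2', 'x3', 'key4']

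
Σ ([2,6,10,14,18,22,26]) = 98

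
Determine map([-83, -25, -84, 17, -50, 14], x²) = [6889, 625, 7056, 289, 2500, 196]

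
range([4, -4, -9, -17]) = 21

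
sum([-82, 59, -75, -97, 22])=(-82) + 59 + (-75) + (-97) + 22
= -173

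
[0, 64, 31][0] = 0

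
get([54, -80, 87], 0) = 54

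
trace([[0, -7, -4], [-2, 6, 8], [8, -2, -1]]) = 5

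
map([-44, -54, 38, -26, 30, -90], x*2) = [-88, -108, 76, -52, 60, -180]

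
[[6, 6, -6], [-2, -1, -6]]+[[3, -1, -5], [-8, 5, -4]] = [[9, 5, -11], [-10, 4, -10]]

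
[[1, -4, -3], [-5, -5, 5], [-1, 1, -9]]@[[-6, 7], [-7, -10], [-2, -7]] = C[0][0] = (1)*(-6) + (-4)*(-7) + (-3)*(-2) = 28
C[0][1] = (1)*(7) + (-4)*(-10) + (-3)*(-7) = 68
C[1][0] = (-5)*(-6) + (-5)*(-7) + (5)*(-2) = 55
C[1][1] = (-5)*(7) + (-5)*(-10) + (5)*(-7) = -20
C[2][0] = (-1)*(-6) + (1)*(-7) + (-9)*(-2) = 17
C[2][1] = (-1)*(7) + (1)*(-10) + (-9)*(-7) = 46
= [[28, 68], [55, -20], [17, 46]]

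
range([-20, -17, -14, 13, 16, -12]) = 36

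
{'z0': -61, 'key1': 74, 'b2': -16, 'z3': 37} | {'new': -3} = {'z0': -61, 'key1': 74, 'b2': -16, 'z3': 37, 'new': -3}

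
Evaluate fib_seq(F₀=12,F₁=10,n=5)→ [12, 10, 22, 32, 54]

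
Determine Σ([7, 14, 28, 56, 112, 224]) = 441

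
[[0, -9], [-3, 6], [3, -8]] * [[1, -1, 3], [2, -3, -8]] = [[-18, 27, 72], [9, -15, -57], [-13, 21, 73]]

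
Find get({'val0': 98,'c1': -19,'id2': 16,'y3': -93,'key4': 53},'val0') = 98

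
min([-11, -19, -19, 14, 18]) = -19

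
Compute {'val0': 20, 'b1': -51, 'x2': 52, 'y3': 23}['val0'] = 20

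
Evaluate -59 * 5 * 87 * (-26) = 667290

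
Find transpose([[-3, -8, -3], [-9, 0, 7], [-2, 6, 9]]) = [[-3, -9, -2], [-8, 0, 6], [-3, 7, 9]]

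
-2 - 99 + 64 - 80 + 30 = -87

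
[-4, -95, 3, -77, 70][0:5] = [-4, -95, 3, -77, 70]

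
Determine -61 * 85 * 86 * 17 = -7580470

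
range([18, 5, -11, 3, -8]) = 29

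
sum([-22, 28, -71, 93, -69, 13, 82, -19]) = 35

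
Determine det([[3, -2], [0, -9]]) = -27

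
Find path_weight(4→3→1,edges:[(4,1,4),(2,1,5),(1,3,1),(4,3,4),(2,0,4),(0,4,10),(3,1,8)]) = w(4→3)=4 + w(3→1)=8
= 12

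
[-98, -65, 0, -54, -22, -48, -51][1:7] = [-65, 0, -54, -22, -48, -51]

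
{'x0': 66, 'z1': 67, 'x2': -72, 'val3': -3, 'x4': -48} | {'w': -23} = {'x0': 66, 'z1': 67, 'x2': -72, 'val3': -3, 'x4': -48, 'w': -23}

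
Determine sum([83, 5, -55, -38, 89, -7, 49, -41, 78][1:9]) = slice → [5, -55, -38, 89, -7, 49, -41, 78]
5 + (-55) + (-38) + 89 + (-7) + 49 + (-41) + 78
= 80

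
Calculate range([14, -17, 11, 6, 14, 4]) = 31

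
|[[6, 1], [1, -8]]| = -49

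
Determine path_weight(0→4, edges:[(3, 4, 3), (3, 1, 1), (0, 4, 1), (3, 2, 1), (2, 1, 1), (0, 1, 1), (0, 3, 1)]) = 1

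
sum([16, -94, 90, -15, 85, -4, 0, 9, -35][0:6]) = slice → [16, -94, 90, -15, 85, -4]
16 + (-94) + 90 + (-15) + 85 + (-4)
= 78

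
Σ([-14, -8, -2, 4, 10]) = -10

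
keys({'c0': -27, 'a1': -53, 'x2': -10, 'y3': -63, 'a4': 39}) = ['c0', 'a1', 'x2', 'y3', 'a4']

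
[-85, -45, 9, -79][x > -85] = keep x where x > -85: -85✗, -45✓, 9✓, -79✓
= [-45, 9, -79]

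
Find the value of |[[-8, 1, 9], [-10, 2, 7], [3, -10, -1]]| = (1)*(-8)*det([[2, 7], [-10, -1]]) + (-1)*(1)*det([[-10, 7], [3, -1]]) + (1)*(9)*det([[-10, 2], [3, -10]])
= -544 + 11 + 846
= 313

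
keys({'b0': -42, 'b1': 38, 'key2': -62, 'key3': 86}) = ['b0', 'b1', 'key2', 'key3']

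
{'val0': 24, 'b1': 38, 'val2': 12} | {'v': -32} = {'val0': 24, 'b1': 38, 'val2': 12, 'v': -32}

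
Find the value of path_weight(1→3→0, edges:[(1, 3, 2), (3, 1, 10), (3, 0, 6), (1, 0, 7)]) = w(1→3)=2 + w(3→0)=6
= 8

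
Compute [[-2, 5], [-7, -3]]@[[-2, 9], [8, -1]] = C[0][0] = (-2)*(-2) + (5)*(8) = 44
C[0][1] = (-2)*(9) + (5)*(-1) = -23
C[1][0] = (-7)*(-2) + (-3)*(8) = -10
C[1][1] = (-7)*(9) + (-3)*(-1) = -60
= [[44, -23], [-10, -60]]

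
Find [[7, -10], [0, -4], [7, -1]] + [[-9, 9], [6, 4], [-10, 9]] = [[-2, -1], [6, 0], [-3, 8]]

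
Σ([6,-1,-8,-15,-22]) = 6 + (-1) + (-8) + (-15) + (-22)
= -40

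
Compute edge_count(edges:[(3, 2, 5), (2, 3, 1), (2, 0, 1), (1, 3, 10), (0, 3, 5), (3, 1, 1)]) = 6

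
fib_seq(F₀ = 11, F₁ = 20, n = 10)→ F_2 = F_1 + F_0 = 31
F_3 = F_2 + F_1 = 51
F_4 = F_3 + F_2 = 82
...
= [11, 20, 31, 51, 82, 133, 215, 348, 563, 911]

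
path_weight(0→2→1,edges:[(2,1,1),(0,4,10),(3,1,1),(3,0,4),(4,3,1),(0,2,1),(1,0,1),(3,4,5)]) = w(0→2)=1 + w(2→1)=1
= 2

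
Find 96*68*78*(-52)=-26477568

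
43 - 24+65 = 84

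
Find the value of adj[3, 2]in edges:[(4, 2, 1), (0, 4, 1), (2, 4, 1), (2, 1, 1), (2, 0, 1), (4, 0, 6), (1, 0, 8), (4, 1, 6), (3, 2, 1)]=1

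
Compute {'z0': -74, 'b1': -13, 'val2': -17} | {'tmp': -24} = {'z0': -74, 'b1': -13, 'val2': -17, 'tmp': -24}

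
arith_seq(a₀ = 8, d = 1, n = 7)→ [8, 9, 10, 11, 12, 13, 14]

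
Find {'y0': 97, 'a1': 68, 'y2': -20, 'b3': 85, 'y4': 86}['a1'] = 68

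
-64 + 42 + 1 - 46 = -67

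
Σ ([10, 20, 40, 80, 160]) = 10 + 20 + 40 + 80 + 160
= 310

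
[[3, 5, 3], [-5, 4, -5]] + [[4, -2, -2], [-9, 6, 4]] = [[7, 3, 1], [-14, 10, -1]]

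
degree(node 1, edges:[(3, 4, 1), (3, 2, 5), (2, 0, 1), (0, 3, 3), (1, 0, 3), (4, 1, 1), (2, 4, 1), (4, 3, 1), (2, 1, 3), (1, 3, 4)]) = incident: (1,0), (4,1), (2,1), (1,3)
= 4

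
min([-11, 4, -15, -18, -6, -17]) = -18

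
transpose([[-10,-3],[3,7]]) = [[-10, 3], [-3, 7]]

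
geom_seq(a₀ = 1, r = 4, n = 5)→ [1, 4, 16, 64, 256]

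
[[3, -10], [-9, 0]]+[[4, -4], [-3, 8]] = [[7, -14], [-12, 8]]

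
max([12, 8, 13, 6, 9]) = 13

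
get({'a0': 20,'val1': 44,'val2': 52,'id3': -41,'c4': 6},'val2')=52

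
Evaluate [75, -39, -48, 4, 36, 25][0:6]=[75, -39, -48, 4, 36, 25]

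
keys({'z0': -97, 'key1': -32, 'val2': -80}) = ['z0', 'key1', 'val2']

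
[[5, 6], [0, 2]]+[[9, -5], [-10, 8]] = [[14, 1], [-10, 10]]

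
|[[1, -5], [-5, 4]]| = -21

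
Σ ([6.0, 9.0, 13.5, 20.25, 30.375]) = 6.0 + 9.0 + 13.5 + 20.25 + 30.375
= 79.125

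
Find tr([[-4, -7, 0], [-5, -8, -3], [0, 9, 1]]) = -11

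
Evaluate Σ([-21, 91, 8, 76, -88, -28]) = (-21) + 91 + 8 + 76 + (-88) + (-28)
= 38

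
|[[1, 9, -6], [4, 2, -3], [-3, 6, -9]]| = (1)*(1)*det([[2, -3], [6, -9]]) + (-1)*(9)*det([[4, -3], [-3, -9]]) + (1)*(-6)*det([[4, 2], [-3, 6]])
= 0 + 405 + -180
= 225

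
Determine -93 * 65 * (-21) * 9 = 1142505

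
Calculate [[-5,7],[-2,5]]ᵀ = [[-5, -2], [7, 5]]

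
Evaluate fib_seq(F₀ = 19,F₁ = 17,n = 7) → F_2 = F_1 + F_0 = 36
F_3 = F_2 + F_1 = 53
F_4 = F_3 + F_2 = 89
...
= [19, 17, 36, 53, 89, 142, 231]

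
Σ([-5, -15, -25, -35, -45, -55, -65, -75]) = -320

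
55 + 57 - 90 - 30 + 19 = 11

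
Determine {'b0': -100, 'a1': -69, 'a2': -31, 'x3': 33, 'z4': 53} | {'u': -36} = {'b0': -100, 'a1': -69, 'a2': -31, 'x3': 33, 'z4': 53, 'u': -36}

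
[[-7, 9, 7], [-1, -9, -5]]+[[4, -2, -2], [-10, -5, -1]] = [[-3, 7, 5], [-11, -14, -6]]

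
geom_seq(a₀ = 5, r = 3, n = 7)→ a_0 = 5*3^0 = 5
a_1 = 5*3^1 = 15
a_2 = 5*3^2 = 45
...
= [5, 15, 45, 135, 405, 1215, 3645]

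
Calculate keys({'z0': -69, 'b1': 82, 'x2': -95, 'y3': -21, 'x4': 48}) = ['z0', 'b1', 'x2', 'y3', 'x4']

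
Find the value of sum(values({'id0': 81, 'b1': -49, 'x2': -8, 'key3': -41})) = -17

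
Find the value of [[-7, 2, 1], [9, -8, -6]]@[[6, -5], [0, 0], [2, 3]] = C[0][0] = (-7)*(6) + (2)*(0) + (1)*(2) = -40
C[0][1] = (-7)*(-5) + (2)*(0) + (1)*(3) = 38
C[1][0] = (9)*(6) + (-8)*(0) + (-6)*(2) = 42
C[1][1] = (9)*(-5) + (-8)*(0) + (-6)*(3) = -63
= [[-40, 38], [42, -63]]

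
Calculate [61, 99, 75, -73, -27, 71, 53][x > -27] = [61, 99, 75, 71, 53]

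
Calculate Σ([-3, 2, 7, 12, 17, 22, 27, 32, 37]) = (-3) + 2 + 7 + 12 + 17 + 22 + 27 + 32 + 37
= 153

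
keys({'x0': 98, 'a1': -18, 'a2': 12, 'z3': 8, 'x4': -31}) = ['x0', 'a1', 'a2', 'z3', 'x4']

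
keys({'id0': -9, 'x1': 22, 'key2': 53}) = ['id0', 'x1', 'key2']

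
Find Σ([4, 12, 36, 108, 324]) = 4 + 12 + 36 + 108 + 324
= 484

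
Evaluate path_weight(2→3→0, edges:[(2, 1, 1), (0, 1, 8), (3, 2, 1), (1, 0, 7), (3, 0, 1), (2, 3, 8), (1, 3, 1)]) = 9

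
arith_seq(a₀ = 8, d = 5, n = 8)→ a_0 = 8 + 0*5 = 8
a_1 = 8 + 1*5 = 13
a_2 = 8 + 2*5 = 18
...
= [8, 13, 18, 23, 28, 33, 38, 43]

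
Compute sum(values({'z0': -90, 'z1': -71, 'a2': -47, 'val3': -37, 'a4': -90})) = (-90) + (-71) + (-47) + (-37) + (-90)
= -335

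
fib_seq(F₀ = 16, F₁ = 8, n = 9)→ [16, 8, 24, 32, 56, 88, 144, 232, 376]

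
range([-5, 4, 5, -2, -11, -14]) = 19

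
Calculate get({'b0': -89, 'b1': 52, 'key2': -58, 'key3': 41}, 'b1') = 52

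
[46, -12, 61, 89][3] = 89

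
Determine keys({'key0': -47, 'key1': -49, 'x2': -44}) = ['key0', 'key1', 'x2']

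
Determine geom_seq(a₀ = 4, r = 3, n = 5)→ a_0 = 4*3^0 = 4
a_1 = 4*3^1 = 12
a_2 = 4*3^2 = 36
...
= [4, 12, 36, 108, 324]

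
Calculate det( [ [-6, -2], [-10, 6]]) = -56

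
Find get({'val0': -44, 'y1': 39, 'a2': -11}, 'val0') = -44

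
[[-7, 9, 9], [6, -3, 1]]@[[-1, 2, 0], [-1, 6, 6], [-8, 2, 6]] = [[-74, 58, 108], [-11, -4, -12]]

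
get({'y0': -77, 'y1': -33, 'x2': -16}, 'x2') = -16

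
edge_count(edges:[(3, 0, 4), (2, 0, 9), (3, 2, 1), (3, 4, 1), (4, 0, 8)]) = 5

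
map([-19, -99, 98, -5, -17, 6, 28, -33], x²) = (-19)²=361, (-99)²=9801, (98)²=9604, (-5)²=25, (-17)²=289, (6)²=36, (28)²=784, (-33)²=1089
= [361, 9801, 9604, 25, 289, 36, 784, 1089]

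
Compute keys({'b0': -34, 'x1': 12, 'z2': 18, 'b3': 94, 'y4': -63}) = ['b0', 'x1', 'z2', 'b3', 'y4']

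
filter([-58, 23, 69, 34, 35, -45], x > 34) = keep x where x > 34: -58✗, 23✗, 69✓, 34✗, 35✓, -45✗
= [69, 35]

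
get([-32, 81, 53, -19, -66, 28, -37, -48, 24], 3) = -19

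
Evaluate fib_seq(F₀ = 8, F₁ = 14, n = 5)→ F_2 = F_1 + F_0 = 22
F_3 = F_2 + F_1 = 36
F_4 = F_3 + F_2 = 58
= [8, 14, 22, 36, 58]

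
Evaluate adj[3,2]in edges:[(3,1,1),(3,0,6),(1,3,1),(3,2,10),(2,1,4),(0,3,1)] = 10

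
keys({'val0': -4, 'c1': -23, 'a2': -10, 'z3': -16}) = ['val0', 'c1', 'a2', 'z3']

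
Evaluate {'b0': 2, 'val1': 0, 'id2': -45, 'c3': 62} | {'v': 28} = {'b0': 2, 'val1': 0, 'id2': -45, 'c3': 62, 'v': 28}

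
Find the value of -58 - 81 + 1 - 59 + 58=-139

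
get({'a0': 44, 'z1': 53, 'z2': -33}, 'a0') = 44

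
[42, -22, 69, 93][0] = 42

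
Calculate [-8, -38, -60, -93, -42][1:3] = [-38, -60]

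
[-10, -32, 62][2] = 62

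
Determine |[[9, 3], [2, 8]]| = (9)*(8) - (3)*(2)
= 66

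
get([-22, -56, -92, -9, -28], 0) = -22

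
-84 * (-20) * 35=58800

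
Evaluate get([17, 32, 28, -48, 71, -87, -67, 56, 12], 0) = 17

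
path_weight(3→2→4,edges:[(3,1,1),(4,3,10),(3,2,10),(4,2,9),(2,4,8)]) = 18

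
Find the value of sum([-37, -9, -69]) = (-37) + (-9) + (-69)
= -115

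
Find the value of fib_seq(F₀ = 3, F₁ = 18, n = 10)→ [3, 18, 21, 39, 60, 99, 159, 258, 417, 675]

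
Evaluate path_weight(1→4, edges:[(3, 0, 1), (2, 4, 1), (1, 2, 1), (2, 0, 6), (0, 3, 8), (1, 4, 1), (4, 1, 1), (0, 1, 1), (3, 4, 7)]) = w(1→4)=1
= 1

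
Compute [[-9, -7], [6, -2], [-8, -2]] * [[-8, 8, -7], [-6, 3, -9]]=[[114, -93, 126], [-36, 42, -24], [76, -70, 74]]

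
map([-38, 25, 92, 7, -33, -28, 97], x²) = (-38)²=1444, (25)²=625, (92)²=8464, (7)²=49, (-33)²=1089, (-28)²=784, (97)²=9409
= [1444, 625, 8464, 49, 1089, 784, 9409]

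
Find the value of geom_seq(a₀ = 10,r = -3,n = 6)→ [10, -30, 90, -270, 810, -2430]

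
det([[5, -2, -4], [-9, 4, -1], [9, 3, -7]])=(1)*(5)*det([[4, -1], [3, -7]]) + (-1)*(-2)*det([[-9, -1], [9, -7]]) + (1)*(-4)*det([[-9, 4], [9, 3]])
= -125 + 144 + 252
= 271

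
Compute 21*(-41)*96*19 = -1570464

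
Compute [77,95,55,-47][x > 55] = keep x where x > 55: 77✓, 95✓, 55✗, -47✗
= [77, 95]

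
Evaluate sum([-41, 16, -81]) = -106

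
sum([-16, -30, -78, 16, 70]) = (-16) + (-30) + (-78) + 16 + 70
= -38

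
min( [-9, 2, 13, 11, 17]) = -9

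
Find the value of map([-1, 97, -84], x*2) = -1*2=-2, 97*2=194, -84*2=-168
= [-2, 194, -168]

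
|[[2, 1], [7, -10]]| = (2)*(-10) - (1)*(7)
= -27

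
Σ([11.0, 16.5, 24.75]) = 52.25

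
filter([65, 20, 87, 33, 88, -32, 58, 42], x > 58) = [65, 87, 88]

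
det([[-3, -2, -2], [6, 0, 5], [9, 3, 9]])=27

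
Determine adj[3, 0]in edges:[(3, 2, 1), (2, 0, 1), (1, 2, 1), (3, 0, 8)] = 8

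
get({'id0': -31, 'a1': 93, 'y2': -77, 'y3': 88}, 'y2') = -77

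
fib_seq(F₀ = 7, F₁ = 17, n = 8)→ F_2 = F_1 + F_0 = 24
F_3 = F_2 + F_1 = 41
F_4 = F_3 + F_2 = 65
...
= [7, 17, 24, 41, 65, 106, 171, 277]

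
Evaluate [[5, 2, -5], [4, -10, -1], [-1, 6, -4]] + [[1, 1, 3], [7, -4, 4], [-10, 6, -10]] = [[6, 3, -2], [11, -14, 3], [-11, 12, -14]]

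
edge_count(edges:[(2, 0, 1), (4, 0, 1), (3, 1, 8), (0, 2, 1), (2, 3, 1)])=5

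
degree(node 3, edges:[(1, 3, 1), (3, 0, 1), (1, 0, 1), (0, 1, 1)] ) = 2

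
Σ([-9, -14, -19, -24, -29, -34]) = (-9) + (-14) + (-19) + (-24) + (-29) + (-34)
= -129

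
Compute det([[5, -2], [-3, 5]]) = 19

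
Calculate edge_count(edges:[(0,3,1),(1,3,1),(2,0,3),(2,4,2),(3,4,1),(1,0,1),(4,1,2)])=7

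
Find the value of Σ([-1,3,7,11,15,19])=54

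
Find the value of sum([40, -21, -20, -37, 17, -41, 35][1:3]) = -41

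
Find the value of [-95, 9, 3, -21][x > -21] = keep x where x > -21: -95✗, 9✓, 3✓, -21✗
= [9, 3]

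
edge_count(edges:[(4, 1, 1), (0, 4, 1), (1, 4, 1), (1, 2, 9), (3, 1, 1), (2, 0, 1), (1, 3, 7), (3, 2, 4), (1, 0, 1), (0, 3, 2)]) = 10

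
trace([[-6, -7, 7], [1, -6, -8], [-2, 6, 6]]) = diagonal: (-6) + (-6) + 6
= -6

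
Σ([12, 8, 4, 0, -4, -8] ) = 12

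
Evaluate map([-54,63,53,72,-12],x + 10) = [-44, 73, 63, 82, -2]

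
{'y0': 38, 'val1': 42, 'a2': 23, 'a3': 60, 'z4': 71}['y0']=38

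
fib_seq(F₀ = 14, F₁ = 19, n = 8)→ [14, 19, 33, 52, 85, 137, 222, 359]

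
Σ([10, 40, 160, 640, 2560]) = 3410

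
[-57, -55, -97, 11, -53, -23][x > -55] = keep x where x > -55: -57✗, -55✗, -97✗, 11✓, -53✓, -23✓
= [11, -53, -23]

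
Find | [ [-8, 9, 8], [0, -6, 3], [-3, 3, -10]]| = -633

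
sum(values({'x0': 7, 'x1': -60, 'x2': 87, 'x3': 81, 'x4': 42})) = 157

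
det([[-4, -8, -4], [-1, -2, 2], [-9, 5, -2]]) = (1)*(-4)*det([[-2, 2], [5, -2]]) + (-1)*(-8)*det([[-1, 2], [-9, -2]]) + (1)*(-4)*det([[-1, -2], [-9, 5]])
= 24 + 160 + 92
= 276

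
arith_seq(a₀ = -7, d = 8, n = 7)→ [-7, 1, 9, 17, 25, 33, 41]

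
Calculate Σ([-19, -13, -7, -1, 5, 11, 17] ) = (-19) + (-13) + (-7) + (-1) + 5 + 11 + 17
= -7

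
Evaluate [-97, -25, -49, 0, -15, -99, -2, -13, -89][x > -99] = [-97, -25, -49, 0, -15, -2, -13, -89]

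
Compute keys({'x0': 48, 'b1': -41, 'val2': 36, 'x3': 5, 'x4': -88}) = ['x0', 'b1', 'val2', 'x3', 'x4']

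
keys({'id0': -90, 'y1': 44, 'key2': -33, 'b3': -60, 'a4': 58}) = ['id0', 'y1', 'key2', 'b3', 'a4']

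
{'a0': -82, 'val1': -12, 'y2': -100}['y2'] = -100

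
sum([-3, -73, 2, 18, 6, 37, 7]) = -6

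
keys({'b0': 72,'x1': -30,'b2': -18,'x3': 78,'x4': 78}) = ['b0', 'x1', 'b2', 'x3', 'x4']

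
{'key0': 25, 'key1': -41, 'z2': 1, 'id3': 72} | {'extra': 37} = {'key0': 25, 'key1': -41, 'z2': 1, 'id3': 72, 'extra': 37}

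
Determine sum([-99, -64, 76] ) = (-99) + (-64) + 76
= -87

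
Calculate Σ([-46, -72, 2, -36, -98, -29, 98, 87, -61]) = -155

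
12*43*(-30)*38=-588240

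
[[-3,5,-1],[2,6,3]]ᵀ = [[-3, 2], [5, 6], [-1, 3]]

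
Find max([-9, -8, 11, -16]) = 11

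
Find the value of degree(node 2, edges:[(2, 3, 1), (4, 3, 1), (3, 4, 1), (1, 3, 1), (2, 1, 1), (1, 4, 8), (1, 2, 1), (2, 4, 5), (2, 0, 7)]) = 5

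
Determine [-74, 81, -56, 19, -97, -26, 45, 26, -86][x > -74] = keep x where x > -74: -74✗, 81✓, -56✓, 19✓, -97✗, -26✓, 45✓, 26✓, -86✗
= [81, -56, 19, -26, 45, 26]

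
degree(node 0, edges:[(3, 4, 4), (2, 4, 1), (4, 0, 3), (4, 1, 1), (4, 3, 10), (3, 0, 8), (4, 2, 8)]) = 2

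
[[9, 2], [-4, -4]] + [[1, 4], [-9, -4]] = [[10, 6], [-13, -8]]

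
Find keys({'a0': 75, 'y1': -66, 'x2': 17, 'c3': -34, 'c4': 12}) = ['a0', 'y1', 'x2', 'c3', 'c4']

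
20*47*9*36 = 304560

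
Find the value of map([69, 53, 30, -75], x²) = (69)²=4761, (53)²=2809, (30)²=900, (-75)²=5625
= [4761, 2809, 900, 5625]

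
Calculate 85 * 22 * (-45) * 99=-8330850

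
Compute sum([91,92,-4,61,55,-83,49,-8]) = 91 + 92 + (-4) + 61 + 55 + (-83) + 49 + (-8)
= 253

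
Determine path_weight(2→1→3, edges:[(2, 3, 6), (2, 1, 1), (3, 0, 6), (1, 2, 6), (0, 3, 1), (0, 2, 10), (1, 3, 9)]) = w(2→1)=1 + w(1→3)=9
= 10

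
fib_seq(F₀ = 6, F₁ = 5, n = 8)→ F_2 = F_1 + F_0 = 11
F_3 = F_2 + F_1 = 16
F_4 = F_3 + F_2 = 27
...
= [6, 5, 11, 16, 27, 43, 70, 113]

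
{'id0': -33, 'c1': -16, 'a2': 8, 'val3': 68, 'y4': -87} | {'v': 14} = {'id0': -33, 'c1': -16, 'a2': 8, 'val3': 68, 'y4': -87, 'v': 14}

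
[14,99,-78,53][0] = 14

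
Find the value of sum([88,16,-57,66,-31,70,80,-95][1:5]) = -6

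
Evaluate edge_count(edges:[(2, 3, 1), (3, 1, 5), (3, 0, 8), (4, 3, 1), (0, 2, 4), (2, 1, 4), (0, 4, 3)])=7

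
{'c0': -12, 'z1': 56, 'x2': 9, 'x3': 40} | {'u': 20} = {'c0': -12, 'z1': 56, 'x2': 9, 'x3': 40, 'u': 20}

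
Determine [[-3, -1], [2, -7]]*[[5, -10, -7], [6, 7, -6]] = C[0][0] = (-3)*(5) + (-1)*(6) = -21
C[0][1] = (-3)*(-10) + (-1)*(7) = 23
C[0][2] = (-3)*(-7) + (-1)*(-6) = 27
C[1][0] = (2)*(5) + (-7)*(6) = -32
C[1][1] = (2)*(-10) + (-7)*(7) = -69
C[1][2] = (2)*(-7) + (-7)*(-6) = 28
= [[-21, 23, 27], [-32, -69, 28]]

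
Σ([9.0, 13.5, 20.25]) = 9.0 + 13.5 + 20.25
= 42.75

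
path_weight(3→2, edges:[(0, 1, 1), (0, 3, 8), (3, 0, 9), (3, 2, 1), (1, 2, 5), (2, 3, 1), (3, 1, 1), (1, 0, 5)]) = w(3→2)=1
= 1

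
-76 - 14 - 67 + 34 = -123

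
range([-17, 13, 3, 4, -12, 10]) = 30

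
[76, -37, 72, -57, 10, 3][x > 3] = [76, 72, 10]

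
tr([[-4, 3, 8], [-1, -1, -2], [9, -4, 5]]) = 0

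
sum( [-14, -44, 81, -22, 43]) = 44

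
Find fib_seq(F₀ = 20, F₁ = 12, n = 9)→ F_2 = F_1 + F_0 = 32
F_3 = F_2 + F_1 = 44
F_4 = F_3 + F_2 = 76
...
= [20, 12, 32, 44, 76, 120, 196, 316, 512]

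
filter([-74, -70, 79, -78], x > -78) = [-74, -70, 79]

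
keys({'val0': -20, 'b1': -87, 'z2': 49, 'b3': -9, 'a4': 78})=['val0', 'b1', 'z2', 'b3', 'a4']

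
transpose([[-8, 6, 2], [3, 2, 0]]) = [[-8, 3], [6, 2], [2, 0]]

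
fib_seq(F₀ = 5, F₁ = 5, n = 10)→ F_2 = F_1 + F_0 = 10
F_3 = F_2 + F_1 = 15
F_4 = F_3 + F_2 = 25
...
= [5, 5, 10, 15, 25, 40, 65, 105, 170, 275]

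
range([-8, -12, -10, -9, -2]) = 10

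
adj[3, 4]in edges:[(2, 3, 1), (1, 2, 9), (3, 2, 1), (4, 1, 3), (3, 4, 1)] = 1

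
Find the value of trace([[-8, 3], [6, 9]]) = 1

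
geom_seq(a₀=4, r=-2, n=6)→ [4, -8, 16, -32, 64, -128]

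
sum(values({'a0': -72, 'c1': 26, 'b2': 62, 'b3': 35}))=51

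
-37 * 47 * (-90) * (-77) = -12051270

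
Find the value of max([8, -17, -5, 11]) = 11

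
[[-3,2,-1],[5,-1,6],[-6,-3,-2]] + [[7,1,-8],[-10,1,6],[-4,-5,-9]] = [[4, 3, -9], [-5, 0, 12], [-10, -8, -11]]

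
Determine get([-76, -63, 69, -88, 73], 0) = -76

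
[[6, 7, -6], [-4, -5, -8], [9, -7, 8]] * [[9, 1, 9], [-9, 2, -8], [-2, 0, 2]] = C[0][0] = (6)*(9) + (7)*(-9) + (-6)*(-2) = 3
C[0][1] = (6)*(1) + (7)*(2) + (-6)*(0) = 20
C[0][2] = (6)*(9) + (7)*(-8) + (-6)*(2) = -14
C[1][0] = (-4)*(9) + (-5)*(-9) + (-8)*(-2) = 25
C[1][1] = (-4)*(1) + (-5)*(2) + (-8)*(0) = -14
C[1][2] = (-4)*(9) + (-5)*(-8) + (-8)*(2) = -12
... (3 more cells)
= [[3, 20, -14], [25, -14, -12], [128, -5, 153]]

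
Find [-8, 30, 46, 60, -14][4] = -14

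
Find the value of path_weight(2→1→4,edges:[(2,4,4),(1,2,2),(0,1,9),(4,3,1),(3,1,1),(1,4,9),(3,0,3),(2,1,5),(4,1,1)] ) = 14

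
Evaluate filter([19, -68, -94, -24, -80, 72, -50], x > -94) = [19, -68, -24, -80, 72, -50]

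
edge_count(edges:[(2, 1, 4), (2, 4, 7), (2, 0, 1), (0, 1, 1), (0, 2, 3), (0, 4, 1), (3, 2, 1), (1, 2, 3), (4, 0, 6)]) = 9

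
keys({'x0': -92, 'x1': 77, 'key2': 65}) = ['x0', 'x1', 'key2']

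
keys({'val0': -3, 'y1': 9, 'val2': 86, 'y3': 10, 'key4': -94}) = ['val0', 'y1', 'val2', 'y3', 'key4']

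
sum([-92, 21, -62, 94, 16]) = -23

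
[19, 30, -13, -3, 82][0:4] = [19, 30, -13, -3]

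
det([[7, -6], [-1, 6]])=(7)*(6) - (-6)*(-1)
= 36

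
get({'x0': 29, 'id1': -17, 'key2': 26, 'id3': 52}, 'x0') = 29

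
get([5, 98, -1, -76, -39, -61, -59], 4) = -39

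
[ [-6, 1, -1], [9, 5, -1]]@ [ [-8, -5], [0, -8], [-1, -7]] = [[49, 29], [-71, -78]]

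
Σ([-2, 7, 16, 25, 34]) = (-2) + 7 + 16 + 25 + 34
= 80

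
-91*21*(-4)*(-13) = -99372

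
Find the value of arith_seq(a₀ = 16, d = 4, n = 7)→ [16, 20, 24, 28, 32, 36, 40]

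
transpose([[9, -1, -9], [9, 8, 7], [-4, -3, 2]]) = [[9, 9, -4], [-1, 8, -3], [-9, 7, 2]]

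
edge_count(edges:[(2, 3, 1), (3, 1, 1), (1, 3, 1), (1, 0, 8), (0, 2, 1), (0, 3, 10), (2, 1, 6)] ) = 7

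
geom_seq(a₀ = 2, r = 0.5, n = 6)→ [2.0, 1.0, 0.5, 0.25, 0.125, 0.0625]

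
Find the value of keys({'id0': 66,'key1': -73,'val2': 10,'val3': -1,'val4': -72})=['id0', 'key1', 'val2', 'val3', 'val4']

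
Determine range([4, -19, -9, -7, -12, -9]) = 23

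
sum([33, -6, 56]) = 33 + (-6) + 56
= 83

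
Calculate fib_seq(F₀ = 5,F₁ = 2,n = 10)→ [5, 2, 7, 9, 16, 25, 41, 66, 107, 173]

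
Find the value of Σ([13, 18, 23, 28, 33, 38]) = 13 + 18 + 23 + 28 + 33 + 38
= 153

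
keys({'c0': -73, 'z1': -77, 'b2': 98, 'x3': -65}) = ['c0', 'z1', 'b2', 'x3']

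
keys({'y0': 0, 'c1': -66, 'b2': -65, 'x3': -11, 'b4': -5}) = ['y0', 'c1', 'b2', 'x3', 'b4']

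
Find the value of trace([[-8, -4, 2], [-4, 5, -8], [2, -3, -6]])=diagonal: (-8) + 5 + (-6)
= -9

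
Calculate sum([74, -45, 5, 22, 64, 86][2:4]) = 27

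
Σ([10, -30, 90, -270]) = -200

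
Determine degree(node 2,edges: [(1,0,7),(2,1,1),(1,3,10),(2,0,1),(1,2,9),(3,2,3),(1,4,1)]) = incident: (2,1), (2,0), (1,2), (3,2)
= 4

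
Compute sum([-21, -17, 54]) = 16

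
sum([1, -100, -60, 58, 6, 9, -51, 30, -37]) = -144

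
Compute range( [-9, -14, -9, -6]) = 8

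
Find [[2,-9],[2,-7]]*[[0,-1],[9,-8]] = [[-81, 70], [-63, 54]]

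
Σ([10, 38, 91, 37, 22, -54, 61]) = 205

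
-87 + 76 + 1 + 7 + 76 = 73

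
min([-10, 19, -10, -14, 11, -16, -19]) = -19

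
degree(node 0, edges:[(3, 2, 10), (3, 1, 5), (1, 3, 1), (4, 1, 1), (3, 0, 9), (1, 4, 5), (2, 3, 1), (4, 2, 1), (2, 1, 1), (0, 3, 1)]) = incident: (3,0), (0,3)
= 2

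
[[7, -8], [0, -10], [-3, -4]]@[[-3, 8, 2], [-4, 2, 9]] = C[0][0] = (7)*(-3) + (-8)*(-4) = 11
C[0][1] = (7)*(8) + (-8)*(2) = 40
C[0][2] = (7)*(2) + (-8)*(9) = -58
C[1][0] = (0)*(-3) + (-10)*(-4) = 40
C[1][1] = (0)*(8) + (-10)*(2) = -20
C[1][2] = (0)*(2) + (-10)*(9) = -90
... (3 more cells)
= [[11, 40, -58], [40, -20, -90], [25, -32, -42]]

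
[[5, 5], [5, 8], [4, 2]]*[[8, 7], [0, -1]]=[[40, 30], [40, 27], [32, 26]]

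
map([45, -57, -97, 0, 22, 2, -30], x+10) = 45+10=55, -57+10=-47, -97+10=-87, 0+10=10, 22+10=32, 2+10=12, -30+10=-20
= [55, -47, -87, 10, 32, 12, -20]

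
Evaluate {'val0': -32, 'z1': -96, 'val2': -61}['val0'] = -32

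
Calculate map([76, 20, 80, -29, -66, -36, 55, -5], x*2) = [152, 40, 160, -58, -132, -72, 110, -10]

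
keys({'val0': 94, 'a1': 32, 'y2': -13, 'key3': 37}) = ['val0', 'a1', 'y2', 'key3']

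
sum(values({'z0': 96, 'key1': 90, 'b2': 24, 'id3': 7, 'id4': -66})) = 96 + 90 + 24 + 7 + (-66)
= 151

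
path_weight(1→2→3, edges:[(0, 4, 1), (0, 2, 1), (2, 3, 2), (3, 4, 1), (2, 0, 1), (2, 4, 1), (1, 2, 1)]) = 3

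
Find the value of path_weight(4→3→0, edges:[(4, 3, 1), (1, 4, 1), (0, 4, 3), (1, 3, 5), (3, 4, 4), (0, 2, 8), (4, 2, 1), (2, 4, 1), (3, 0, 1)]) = 2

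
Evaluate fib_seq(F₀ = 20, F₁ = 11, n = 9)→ F_2 = F_1 + F_0 = 31
F_3 = F_2 + F_1 = 42
F_4 = F_3 + F_2 = 73
...
= [20, 11, 31, 42, 73, 115, 188, 303, 491]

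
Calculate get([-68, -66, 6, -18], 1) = -66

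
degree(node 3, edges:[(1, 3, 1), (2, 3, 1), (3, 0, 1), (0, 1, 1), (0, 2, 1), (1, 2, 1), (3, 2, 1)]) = incident: (1,3), (2,3), (3,0), (3,2)
= 4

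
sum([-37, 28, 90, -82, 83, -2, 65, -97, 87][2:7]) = 154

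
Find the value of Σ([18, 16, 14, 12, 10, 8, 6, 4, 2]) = 18 + 16 + 14 + 12 + 10 + 8 + 6 + 4 + 2
= 90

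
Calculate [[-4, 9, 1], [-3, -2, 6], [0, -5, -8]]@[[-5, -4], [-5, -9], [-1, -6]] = [[-26, -71], [19, -6], [33, 93]]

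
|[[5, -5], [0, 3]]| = (5)*(3) - (-5)*(0)
= 15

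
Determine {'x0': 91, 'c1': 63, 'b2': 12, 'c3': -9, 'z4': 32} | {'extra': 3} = {'x0': 91, 'c1': 63, 'b2': 12, 'c3': -9, 'z4': 32, 'extra': 3}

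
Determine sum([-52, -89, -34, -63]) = (-52) + (-89) + (-34) + (-63)
= -238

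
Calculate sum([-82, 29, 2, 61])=(-82) + 29 + 2 + 61
= 10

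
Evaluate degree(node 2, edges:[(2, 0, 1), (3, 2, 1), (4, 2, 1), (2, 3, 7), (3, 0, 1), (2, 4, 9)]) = 5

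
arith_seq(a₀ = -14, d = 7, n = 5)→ a_0 = -14 + 0*7 = -14
a_1 = -14 + 1*7 = -7
a_2 = -14 + 2*7 = 0
...
= [-14, -7, 0, 7, 14]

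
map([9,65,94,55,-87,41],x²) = [81, 4225, 8836, 3025, 7569, 1681]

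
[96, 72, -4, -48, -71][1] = 72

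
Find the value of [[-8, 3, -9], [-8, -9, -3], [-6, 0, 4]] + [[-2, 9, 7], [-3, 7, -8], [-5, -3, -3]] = [[-10, 12, -2], [-11, -2, -11], [-11, -3, 1]]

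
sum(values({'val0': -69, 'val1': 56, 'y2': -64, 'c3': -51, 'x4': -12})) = (-69) + 56 + (-64) + (-51) + (-12)
= -140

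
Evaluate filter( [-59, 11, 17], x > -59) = keep x where x > -59: -59✗, 11✓, 17✓
= [11, 17]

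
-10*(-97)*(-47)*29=-1322110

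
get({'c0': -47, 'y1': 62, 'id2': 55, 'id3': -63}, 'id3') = -63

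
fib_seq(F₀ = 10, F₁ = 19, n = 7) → F_2 = F_1 + F_0 = 29
F_3 = F_2 + F_1 = 48
F_4 = F_3 + F_2 = 77
...
= [10, 19, 29, 48, 77, 125, 202]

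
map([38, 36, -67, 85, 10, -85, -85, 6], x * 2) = 38*2=76, 36*2=72, -67*2=-134, 85*2=170, 10*2=20, -85*2=-170, -85*2=-170, 6*2=12
= [76, 72, -134, 170, 20, -170, -170, 12]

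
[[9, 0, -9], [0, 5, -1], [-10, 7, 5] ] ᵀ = [[9, 0, -10], [0, 5, 7], [-9, -1, 5]]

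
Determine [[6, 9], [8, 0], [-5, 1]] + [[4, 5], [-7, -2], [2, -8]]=[[10, 14], [1, -2], [-3, -7]]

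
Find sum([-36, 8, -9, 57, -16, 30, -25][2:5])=32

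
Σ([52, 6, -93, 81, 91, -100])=52 + 6 + (-93) + 81 + 91 + (-100)
= 37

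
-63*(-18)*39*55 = 2432430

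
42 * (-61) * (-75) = 192150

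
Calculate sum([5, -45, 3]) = -37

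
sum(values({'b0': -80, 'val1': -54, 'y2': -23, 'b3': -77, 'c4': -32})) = -266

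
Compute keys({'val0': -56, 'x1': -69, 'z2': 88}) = ['val0', 'x1', 'z2']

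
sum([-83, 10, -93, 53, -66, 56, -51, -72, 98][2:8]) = slice → [-93, 53, -66, 56, -51, -72]
(-93) + 53 + (-66) + 56 + (-51) + (-72)
= -173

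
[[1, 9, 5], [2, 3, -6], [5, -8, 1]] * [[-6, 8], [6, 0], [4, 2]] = C[0][0] = (1)*(-6) + (9)*(6) + (5)*(4) = 68
C[0][1] = (1)*(8) + (9)*(0) + (5)*(2) = 18
C[1][0] = (2)*(-6) + (3)*(6) + (-6)*(4) = -18
C[1][1] = (2)*(8) + (3)*(0) + (-6)*(2) = 4
C[2][0] = (5)*(-6) + (-8)*(6) + (1)*(4) = -74
C[2][1] = (5)*(8) + (-8)*(0) + (1)*(2) = 42
= [[68, 18], [-18, 4], [-74, 42]]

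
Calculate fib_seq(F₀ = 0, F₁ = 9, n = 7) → [0, 9, 9, 18, 27, 45, 72]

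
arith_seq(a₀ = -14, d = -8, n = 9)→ [-14, -22, -30, -38, -46, -54, -62, -70, -78]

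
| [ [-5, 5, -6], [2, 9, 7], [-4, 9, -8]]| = 291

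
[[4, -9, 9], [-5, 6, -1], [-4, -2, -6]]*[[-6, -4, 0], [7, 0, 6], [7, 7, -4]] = [[-24, 47, -90], [65, 13, 40], [-32, -26, 12]]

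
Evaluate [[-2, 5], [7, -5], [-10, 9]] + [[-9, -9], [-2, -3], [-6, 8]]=[[-11, -4], [5, -8], [-16, 17]]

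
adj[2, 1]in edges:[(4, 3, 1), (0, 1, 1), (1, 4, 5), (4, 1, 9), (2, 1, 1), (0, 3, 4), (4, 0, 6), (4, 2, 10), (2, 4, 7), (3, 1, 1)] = 1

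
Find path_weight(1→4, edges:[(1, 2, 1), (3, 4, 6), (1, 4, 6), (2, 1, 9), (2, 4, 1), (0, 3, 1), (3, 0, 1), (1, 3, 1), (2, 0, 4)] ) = 6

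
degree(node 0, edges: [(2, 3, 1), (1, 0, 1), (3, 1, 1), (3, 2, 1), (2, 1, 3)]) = incident: (1,0)
= 1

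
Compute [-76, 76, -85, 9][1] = 76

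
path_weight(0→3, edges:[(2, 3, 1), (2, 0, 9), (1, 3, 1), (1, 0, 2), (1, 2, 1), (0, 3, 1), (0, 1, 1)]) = w(0→3)=1
= 1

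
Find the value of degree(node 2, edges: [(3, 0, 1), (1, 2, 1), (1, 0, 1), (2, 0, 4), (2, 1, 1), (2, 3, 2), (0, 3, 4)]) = 4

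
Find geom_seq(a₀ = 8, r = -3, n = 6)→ a_0 = 8*(-3)^0 = 8
a_1 = 8*(-3)^1 = -24
a_2 = 8*(-3)^2 = 72
...
= [8, -24, 72, -216, 648, -1944]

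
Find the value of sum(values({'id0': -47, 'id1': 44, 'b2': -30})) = (-47) + 44 + (-30)
= -33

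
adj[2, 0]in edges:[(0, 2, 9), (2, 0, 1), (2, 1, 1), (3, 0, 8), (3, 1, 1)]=1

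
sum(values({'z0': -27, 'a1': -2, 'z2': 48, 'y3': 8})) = 27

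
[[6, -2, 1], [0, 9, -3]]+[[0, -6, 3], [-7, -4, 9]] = [[6, -8, 4], [-7, 5, 6]]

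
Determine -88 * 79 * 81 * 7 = -3941784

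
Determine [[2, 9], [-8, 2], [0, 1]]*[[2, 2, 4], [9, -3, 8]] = [[85, -23, 80], [2, -22, -16], [9, -3, 8]]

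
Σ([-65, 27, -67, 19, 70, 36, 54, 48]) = 122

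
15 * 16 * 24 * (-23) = -132480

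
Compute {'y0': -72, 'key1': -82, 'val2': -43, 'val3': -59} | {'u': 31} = {'y0': -72, 'key1': -82, 'val2': -43, 'val3': -59, 'u': 31}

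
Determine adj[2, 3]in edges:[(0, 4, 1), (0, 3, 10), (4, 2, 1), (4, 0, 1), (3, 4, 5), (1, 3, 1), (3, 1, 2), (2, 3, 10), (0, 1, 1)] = 10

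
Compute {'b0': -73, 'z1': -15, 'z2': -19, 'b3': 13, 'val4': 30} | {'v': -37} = {'b0': -73, 'z1': -15, 'z2': -19, 'b3': 13, 'val4': 30, 'v': -37}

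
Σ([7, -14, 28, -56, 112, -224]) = -147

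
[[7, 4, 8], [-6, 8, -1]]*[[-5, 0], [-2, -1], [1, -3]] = [[-35, -28], [13, -5]]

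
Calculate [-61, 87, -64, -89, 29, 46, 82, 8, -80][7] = 8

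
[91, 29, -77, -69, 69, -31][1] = 29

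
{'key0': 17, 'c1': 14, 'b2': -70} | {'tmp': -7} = {'key0': 17, 'c1': 14, 'b2': -70, 'tmp': -7}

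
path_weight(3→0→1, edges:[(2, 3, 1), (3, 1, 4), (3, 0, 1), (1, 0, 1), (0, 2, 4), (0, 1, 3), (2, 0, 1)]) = 4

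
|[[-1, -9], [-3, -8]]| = (-1)*(-8) - (-9)*(-3)
= -19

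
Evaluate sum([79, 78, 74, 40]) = 271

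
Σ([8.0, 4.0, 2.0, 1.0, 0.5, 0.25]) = 8.0 + 4.0 + 2.0 + 1.0 + 0.5 + 0.25
= 15.75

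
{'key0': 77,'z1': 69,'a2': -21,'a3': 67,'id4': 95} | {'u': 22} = {'key0': 77, 'z1': 69, 'a2': -21, 'a3': 67, 'id4': 95, 'u': 22}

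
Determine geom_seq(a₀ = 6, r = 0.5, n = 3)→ a_0 = 6*0.5^0 = 6.0
a_1 = 6*0.5^1 = 3.0
a_2 = 6*0.5^2 = 1.5
= [6.0, 3.0, 1.5]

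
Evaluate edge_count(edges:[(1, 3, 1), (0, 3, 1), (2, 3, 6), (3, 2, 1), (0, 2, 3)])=5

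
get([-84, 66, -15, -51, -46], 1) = 66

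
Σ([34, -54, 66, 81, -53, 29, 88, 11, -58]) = 144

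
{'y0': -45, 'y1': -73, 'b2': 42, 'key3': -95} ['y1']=-73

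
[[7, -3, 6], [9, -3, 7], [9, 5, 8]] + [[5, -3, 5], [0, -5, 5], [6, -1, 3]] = [[12, -6, 11], [9, -8, 12], [15, 4, 11]]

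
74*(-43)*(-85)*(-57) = -15416790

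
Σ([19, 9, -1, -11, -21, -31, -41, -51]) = -128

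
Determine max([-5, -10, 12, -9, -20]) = 12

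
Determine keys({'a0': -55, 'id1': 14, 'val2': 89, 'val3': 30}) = ['a0', 'id1', 'val2', 'val3']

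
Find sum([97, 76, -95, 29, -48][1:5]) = slice → [76, -95, 29, -48]
76 + (-95) + 29 + (-48)
= -38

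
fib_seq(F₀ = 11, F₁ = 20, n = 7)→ F_2 = F_1 + F_0 = 31
F_3 = F_2 + F_1 = 51
F_4 = F_3 + F_2 = 82
...
= [11, 20, 31, 51, 82, 133, 215]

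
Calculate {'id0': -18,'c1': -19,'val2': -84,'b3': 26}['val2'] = -84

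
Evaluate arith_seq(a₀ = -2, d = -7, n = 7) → [-2, -9, -16, -23, -30, -37, -44]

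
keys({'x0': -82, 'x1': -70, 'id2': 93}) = ['x0', 'x1', 'id2']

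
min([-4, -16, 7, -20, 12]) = -20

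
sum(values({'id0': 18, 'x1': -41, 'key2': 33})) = 10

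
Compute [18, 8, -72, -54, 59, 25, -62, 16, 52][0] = 18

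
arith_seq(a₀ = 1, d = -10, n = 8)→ [1, -9, -19, -29, -39, -49, -59, -69]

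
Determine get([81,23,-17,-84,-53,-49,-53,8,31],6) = -53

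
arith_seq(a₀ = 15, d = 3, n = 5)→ [15, 18, 21, 24, 27]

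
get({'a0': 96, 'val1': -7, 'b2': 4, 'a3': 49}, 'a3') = 49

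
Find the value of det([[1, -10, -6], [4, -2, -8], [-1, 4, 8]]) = 172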